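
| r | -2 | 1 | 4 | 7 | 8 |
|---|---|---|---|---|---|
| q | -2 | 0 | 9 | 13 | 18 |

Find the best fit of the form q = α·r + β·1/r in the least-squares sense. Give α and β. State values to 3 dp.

The normal system AᵀA·[α, β]ᵀ = Aᵀq is [[134, 5]; [5, 4229/3136]]·[α, β]ᵀ = [275, 103/14]ᵀ.
det = 134·(4229/3136) − 5² = 244143/1568.
α = (275·(4229/3136) − 5·(103/14))/(244143/1568) = 349205/162762; β = (134·(103/14) − 5·275)/(244143/1568) = -203392/81381.

α = 2.145, β = -2.499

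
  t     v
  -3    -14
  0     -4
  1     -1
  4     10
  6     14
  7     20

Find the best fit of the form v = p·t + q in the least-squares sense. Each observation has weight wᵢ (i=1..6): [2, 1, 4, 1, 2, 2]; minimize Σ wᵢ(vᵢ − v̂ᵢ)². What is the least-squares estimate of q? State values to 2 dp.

The normal equations are: 208·p + 28·q = 568;  28·p + 12·q = 42.
Eliminating q: 12·(row 1) − 28·(row 2) gives 1712·p = 12·568 − 28·42 = 5640, so p = 705/214.
Then q = (42 − 28·(705/214))/12 = -448/107.

q = -4.19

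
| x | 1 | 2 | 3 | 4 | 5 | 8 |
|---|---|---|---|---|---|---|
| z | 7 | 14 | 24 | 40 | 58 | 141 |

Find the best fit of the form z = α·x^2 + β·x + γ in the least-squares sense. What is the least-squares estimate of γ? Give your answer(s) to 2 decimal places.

γ = 4.79

Setting ∂/∂α … = 0 gives: 5075·α + 737·β + 119·γ = 11393;  737·α + 119·β + 23·γ = 1685;  119·α + 23·β + 6·γ = 284.
(Σx^2·x^2 = 5075, Σx^2·x = 737, Σx^2 = 119, Σx·x = 119, Σx = 23, Σ1 = 6, Σx^2·z = 11393, Σx·z = 1685, Σz = 284.)
Row-reducing yields α = 507/242, β = 313/1210, γ = 2898/605.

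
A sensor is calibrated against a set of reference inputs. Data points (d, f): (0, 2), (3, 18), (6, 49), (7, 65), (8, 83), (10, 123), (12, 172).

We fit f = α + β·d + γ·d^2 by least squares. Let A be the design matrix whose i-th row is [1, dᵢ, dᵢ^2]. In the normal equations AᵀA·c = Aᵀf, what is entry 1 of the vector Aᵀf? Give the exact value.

512

Entry 1 ↔ basis 1, so (Aᵀf)_{1} = Σᵢ fᵢ = (1)·(2) + (1)·(18) + (1)·(49) + (1)·(65) + (1)·(83) + (1)·(123) + (1)·(172) = 512.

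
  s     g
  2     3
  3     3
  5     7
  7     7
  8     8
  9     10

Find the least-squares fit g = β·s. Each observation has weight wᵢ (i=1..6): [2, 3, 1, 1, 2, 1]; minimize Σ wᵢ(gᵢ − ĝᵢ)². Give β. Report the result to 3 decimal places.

MᵀWM·[β]ᵀ = MᵀWg reads: 318·β = 341.
(Σwᵢ·s·s = 318, Σwᵢ·s·g = 341.)
Hence β = 341 / 318 ≈ 1.07233.

β = 1.072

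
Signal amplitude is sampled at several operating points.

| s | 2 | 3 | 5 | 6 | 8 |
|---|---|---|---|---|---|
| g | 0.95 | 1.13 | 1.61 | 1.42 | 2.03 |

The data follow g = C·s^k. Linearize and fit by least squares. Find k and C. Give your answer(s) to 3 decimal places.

Let Y = ln g. Fitting Y = k·ln s + ln C by least squares:
Over the data: Σln s = 7.2724, Σ(ln s)² = 11.8122, Σln g = 1.6059, Σln s·ln g = 2.9658.
Normal system: [[11.8122, 7.2724]; [7.2724, 5]]·[k, ln C]ᵀ = [2.9658, 1.6059]ᵀ.
Δ = 11.8122·5 − (7.2724)² = 6.1731; k = (2.9658·5 − 7.2724·1.6059)/6.1731 = 0.51038, ln C = (11.8122·1.6059 − 7.2724·2.9658)/6.1731 = -0.42116, so C = exp(-0.42116) = 0.65628.

k = 0.510, C = 0.656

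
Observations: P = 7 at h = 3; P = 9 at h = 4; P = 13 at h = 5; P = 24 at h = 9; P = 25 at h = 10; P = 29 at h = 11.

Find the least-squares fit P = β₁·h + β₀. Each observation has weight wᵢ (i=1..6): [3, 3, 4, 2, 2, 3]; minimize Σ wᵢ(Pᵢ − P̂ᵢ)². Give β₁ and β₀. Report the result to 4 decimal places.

β₁ = 2.7286, β₀ = -1.2119

Sums needed: Σwᵢ·h·h = 900, Σwᵢ·h = 112, Σwᵢ·1 = 17.
Right-hand side: Σwᵢ·h·P = 2320, Σwᵢ·P = 285.
So AᵀWA·[β₁, β₀]ᵀ = AᵀWP: [[900, 112]; [112, 17]]·[β₁, β₀]ᵀ = [2320, 285]ᵀ.
Δ = 900·17 − 112² = 2756.
β₁ = (2320·17 − 112·285)/2756 = 1880/689; β₀ = (900·285 − 112·2320)/2756 = -835/689.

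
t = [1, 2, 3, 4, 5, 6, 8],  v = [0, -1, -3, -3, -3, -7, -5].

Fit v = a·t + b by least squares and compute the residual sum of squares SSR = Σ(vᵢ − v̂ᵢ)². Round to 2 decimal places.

SSR = 8.97

Setting ∂/∂a … = 0 gives: 155·a + 29·b = -120;  29·a + 7·b = -22.
(Σt·t = 155, Σt = 29, Σ1 = 7, Σt·v = -120, Σv = -22.)
det = 155·7 − 29² = 244.
a = ((-120)·7 − 29·(-22))/244 = -101/122; b = (155·(-22) − 29·(-120))/244 = 35/122.
Residuals: 33/61, 45/122, -49/61, 3/122, 52/61, -283/122, 163/122; SSR = 547/61.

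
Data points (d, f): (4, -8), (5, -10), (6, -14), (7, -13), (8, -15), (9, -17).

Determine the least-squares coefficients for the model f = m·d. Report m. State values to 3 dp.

With design matrix M, MᵀM = [[271]] and Mᵀf = [-530]ᵀ.
Hence m = -530 / 271 ≈ -1.95572.

m = -1.956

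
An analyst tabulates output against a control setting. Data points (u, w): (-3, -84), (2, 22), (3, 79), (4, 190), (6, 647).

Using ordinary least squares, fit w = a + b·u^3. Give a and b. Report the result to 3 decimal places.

Compute the Gram sums: Σ1 = 5, Σu^3 = 288, Σu^3·u^3 = 52274.
Moment sums: Σw = 854, Σu^3·w = 156489.
AᵀA·[a, b]ᵀ = Aᵀw becomes [[5, 288]; [288, 52274]]·[a, b]ᵀ = [854, 156489]ᵀ.
det = 5·52274 − 288² = 178426.
a = (854·52274 − 288·156489)/178426 = -213418/89213; b = (5·156489 − 288·854)/178426 = 536493/178426.

a = -2.392, b = 3.007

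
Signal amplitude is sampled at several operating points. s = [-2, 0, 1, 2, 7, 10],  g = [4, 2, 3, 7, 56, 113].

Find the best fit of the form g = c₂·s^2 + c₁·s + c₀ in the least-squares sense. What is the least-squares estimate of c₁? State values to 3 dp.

From the data, Σs^2·s^2 = 12434, Σs^2·s = 1344, Σs^2 = 158, Σs·s = 158, Σs = 18, Σ1 = 6.
And Σs^2·g = 14091, Σs·g = 1531, Σg = 185.
Inverting the 3×3 Gram matrix, [c₂, c₁, c₀]ᵀ = [82268/77645, 8093/15529, 212537/155290]ᵀ.

c₁ = 0.521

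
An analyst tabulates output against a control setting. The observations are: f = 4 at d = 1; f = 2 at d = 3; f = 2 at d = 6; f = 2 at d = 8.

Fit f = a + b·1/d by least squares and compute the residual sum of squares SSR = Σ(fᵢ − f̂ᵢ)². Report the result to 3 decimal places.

Sums needed: Σ1 = 4, Σ1/d = 13/8, Σ1/d·1/d = 665/576.
And Σf = 10, Σ1/d·f = 21/4.
So MᵀM·[a, b]ᵀ = Mᵀf: [[4, 13/8]; [13/8, 665/576]]·[a, b]ᵀ = [10, 21/4]ᵀ.
det = 4·(665/576) − (13/8)² = 1139/576.
a = (10·(665/576) − (13/8)·(21/4))/(1139/576) = 1736/1139; b = (4·(21/4) − (13/8)·10)/(1139/576) = 2736/1139.
Residuals: 84/1139, -370/1139, 86/1139, 200/1139; SSR = 168/1139.

SSR = 0.147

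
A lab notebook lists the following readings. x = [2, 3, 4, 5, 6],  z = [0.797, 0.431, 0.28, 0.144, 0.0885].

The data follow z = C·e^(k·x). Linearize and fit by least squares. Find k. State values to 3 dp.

With ln zᵢ as the transformed response and xᵢ as the regressor:
Sums: Σx = 20.0000, Σ(x)² = 90.0000, Σln z = -6.7042, Σx·ln z = -32.3088.
Normal system: [[90.0000, 20.0000]; [20.0000, 5]]·[k, ln C]ᵀ = [-32.3088, -6.7042]ᵀ.
Slope k = (n·Σx·ln z − Σx·Σln z)/(n·Σ(x)² − (Σx)²) = (5·-32.3088 − 20.0000·-6.7042)/50.0000 = -0.54920; ln C = (Σln z − k·Σx)/n = 0.85596.

k = -0.549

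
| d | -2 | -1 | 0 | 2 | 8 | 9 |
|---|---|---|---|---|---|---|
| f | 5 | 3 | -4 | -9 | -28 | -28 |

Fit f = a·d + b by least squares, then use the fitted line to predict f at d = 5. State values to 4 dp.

With design matrix M, MᵀM = [[154, 16]; [16, 6]] and Mᵀf = [-507, -61]ᵀ.
Eliminating b: 6·(row 1) − 16·(row 2) gives 668·a = 6·(-507) − 16·(-61) = -2066, so a = -1033/334.
Then b = ((-61) − 16·(-1033/334))/6 = -641/334.
At d = 5: f̂ = (-1033/334)·(5) + (-641/334)·(1) = -2903/167.

f̂ = -17.3832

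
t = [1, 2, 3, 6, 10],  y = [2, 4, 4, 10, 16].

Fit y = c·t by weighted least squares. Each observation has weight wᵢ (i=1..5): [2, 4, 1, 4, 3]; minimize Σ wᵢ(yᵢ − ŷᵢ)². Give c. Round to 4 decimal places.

c = 1.6306

Forming AᵀWA = [[471]] and AᵀWy = [768]ᵀ gives AᵀWA·[c]ᵀ = AᵀWy.
Hence c = 768 / 471 ≈ 1.63057.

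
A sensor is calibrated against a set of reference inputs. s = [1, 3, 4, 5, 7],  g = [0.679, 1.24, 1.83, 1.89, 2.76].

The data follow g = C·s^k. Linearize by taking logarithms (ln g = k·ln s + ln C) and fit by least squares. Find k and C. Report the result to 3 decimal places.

k = 0.705, C = 0.648

Taking logs, ln g = k·ln s + ln C, so regress ln g on ln s.
Σln s = 6.0403, Σ(ln s)² = 9.5056, Σln g = 2.0841, Σln s·ln g = 4.0742.
Normal system: [[9.5056, 6.0403]; [6.0403, 5]]·[k, ln C]ᵀ = [4.0742, 2.0841]ᵀ.
Slope k = (n·Σln s·ln g − Σln s·Σln g)/(n·Σ(ln s)² − (Σln s)²) = (5·4.0742 − 6.0403·2.0841)/11.0434 = 0.70470; ln C = (Σln g − k·Σln s)/n = -0.43450, so C = exp(-0.43450) = 0.64759.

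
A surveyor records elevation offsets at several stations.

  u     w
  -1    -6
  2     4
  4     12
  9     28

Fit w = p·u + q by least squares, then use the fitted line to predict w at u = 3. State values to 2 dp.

ŵ = 7.79

Entries of MᵀM: Σu·u = 102, Σu = 14, Σ1 = 4.
And Σu·w = 314, Σw = 38.
Normal equations: [[102, 14]; [14, 4]]·[p, q]ᵀ = [314, 38]ᵀ.
det = 102·4 − 14² = 212.
p = (314·4 − 14·38)/212 = 181/53; q = (102·38 − 14·314)/212 = -130/53.
At u = 3: ŵ = (181/53)·(3) + (-130/53)·(1) = 413/53.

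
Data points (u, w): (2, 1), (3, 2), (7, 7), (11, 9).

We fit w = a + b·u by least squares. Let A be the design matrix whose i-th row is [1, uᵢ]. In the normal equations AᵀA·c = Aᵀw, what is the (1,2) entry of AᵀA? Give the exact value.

Row 1 ↔ basis 1, column 2 ↔ basis u, so (AᵀA)_{1,2} = Σᵢ u = (1)·(2) + (1)·(3) + (1)·(7) + (1)·(11) = 23.

23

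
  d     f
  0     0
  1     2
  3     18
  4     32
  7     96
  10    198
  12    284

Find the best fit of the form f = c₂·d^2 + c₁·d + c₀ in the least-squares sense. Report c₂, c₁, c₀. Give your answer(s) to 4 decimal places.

c₂ = 1.9730, c₁ = 0.0016, c₀ = 0.0802

The normal system XᵀX·[c₂, c₁, c₀]ᵀ = Xᵀf is [[33475, 3163, 319]; [3163, 319, 37]; [319, 37, 7]]·[c₂, c₁, c₀]ᵀ = [66076, 6244, 630]ᵀ.
Row-reducing yields c₂ = 179941/91203, c₁ = 149/91203, c₀ = 2438/30401.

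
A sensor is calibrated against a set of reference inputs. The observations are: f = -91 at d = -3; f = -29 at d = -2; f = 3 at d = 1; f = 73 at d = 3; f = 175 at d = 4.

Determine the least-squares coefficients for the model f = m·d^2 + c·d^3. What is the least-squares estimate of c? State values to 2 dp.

c = 3.01

Forming MᵀM = [[435, 993]; [993, 5619]] and Mᵀf = [2525, 15863]ᵀ gives MᵀM·[m, c]ᵀ = Mᵀf.
Eliminating c: 5619·(row 1) − 993·(row 2) gives 1458216·m = 5619·2525 − 993·15863 = -1563984, so m = -21722/20253.
Then c = (15863 − 993·(-21722/20253))/5619 = 61015/20253.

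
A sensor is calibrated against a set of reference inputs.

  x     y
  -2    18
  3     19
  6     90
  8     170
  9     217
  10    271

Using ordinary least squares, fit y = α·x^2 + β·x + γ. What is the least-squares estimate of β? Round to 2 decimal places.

Setting ∂/∂α … = 0 gives: 22050·α + 2476·β + 294·γ = 59040;  2476·α + 294·β + 34·γ = 6584;  294·α + 34·β + 6·γ = 785.
(Σx^2·x^2 = 22050, Σx^2·x = 2476, Σx^2 = 294, Σx·x = 294, Σx = 34, Σ1 = 6, Σx^2·y = 59040, Σx·y = 6584, Σy = 785.)
Solving the 3×3 system (Gaussian elimination) gives α = 48415/16158, β = -15487/5386, γ = 4949/16158.

β = -2.88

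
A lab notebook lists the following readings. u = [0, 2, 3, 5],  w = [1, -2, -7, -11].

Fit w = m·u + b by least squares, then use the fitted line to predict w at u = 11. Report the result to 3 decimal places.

Compute the Gram sums: Σu·u = 38, Σu = 10, Σ1 = 4.
Right-hand side: Σu·w = -80, Σw = -19.
MᵀM·[m, b]ᵀ = Mᵀw becomes [[38, 10]; [10, 4]]·[m, b]ᵀ = [-80, -19]ᵀ.
Determinant 38·4 − 10² = 52.
m = ((-80)·4 − 10·(-19))/52 = -5/2; b = (38·(-19) − 10·(-80))/52 = 3/2.
At u = 11: ŵ = (-5/2)·(11) + (3/2)·(1) = -26.

ŵ = -26.000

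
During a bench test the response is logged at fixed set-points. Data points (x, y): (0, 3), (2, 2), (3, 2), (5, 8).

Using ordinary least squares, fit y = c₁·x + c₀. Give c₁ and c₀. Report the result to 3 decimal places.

Normal-equation sums: Σx·x = 38, Σx = 10, Σ1 = 4.
For Aᵀy: Σx·y = 50, Σy = 15.
AᵀA·[c₁, c₀]ᵀ = Aᵀy becomes [[38, 10]; [10, 4]]·[c₁, c₀]ᵀ = [50, 15]ᵀ.
det = 38·4 − 10² = 52.
c₁ = (50·4 − 10·15)/52 = 25/26; c₀ = (38·15 − 10·50)/52 = 35/26.

c₁ = 0.962, c₀ = 1.346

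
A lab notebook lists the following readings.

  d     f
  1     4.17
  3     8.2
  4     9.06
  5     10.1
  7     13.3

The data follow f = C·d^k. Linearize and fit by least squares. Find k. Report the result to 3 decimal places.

Let Y = ln f. Fitting Y = k·ln d + ln C by least squares:
AᵀA = [[9.5056, 6.0403]; [6.0403, 5]], rhs = [14.1243, 10.6362]ᵀ  (here Σln d = 6.0403, Σ(ln d)² = 9.5056, Σln f = 10.6362, Σln d·ln f = 14.1243).
Solving (det = 11.0434): k = 0.57735, ln C = 1.42978.

k = 0.577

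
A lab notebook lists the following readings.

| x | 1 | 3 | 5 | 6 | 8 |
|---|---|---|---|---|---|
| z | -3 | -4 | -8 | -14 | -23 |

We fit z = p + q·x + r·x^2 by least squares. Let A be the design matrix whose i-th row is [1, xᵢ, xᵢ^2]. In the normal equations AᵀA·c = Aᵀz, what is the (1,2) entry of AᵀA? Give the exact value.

Row 1 ↔ basis 1, column 2 ↔ basis x, so (AᵀA)_{1,2} = Σᵢ x = (1)·(1) + (1)·(3) + (1)·(5) + (1)·(6) + (1)·(8) = 23.

23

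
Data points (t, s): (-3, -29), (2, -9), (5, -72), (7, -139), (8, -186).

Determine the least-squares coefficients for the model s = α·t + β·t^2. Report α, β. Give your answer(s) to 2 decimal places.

α = 0.80, β = -2.99

Sums needed: Σt·t = 151, Σt·t^2 = 961, Σt^2·t^2 = 7219.
For Aᵀs: Σt·s = -2752, Σt^2·s = -20812.
Δ = 151·7219 − 961² = 166548.
α = ((-2752)·7219 − 961·(-20812))/166548 = 11137/13879; β = (151·(-20812) − 961·(-2752))/166548 = -41495/13879.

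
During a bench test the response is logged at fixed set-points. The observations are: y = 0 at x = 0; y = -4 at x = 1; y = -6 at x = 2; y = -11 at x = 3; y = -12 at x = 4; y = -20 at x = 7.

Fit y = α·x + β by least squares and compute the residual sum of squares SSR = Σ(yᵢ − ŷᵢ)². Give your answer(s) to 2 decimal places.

SSR = 4.29

MᵀM·[α, β]ᵀ = Mᵀy reads: 79·α + 17·β = -237;  17·α + 6·β = -53.
(Σx·x = 79, Σx = 17, Σ1 = 6, Σx·y = -237, Σy = -53.)
Determinant 79·6 − 17² = 185.
α = ((-237)·6 − 17·(-53))/185 = -521/185; β = (79·(-53) − 17·(-237))/185 = -158/185.
Residuals: 158/185, -61/185, 18/37, -314/185, 22/185, 21/37; SSR = 794/185.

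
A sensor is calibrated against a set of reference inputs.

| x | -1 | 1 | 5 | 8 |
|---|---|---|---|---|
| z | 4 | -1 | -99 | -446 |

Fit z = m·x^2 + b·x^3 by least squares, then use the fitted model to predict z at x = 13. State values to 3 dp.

Sums needed: Σx^2·x^2 = 4723, Σx^2·x^3 = 35893, Σx^3·x^3 = 277771.
And Σx^2·z = -31016, Σx^3·z = -240732.
Eliminating b: 277771·(row 1) − 35893·(row 2) gives 23604984·m = 277771·(-31016) − 35893·(-240732) = 25248340, so m = 485545/453942.
Then b = ((-240732) − 35893·(485545/453942))/277771 = -5929987/5901246.
At x = 13: ẑ = (485545/453942)·(169) + (-5929987/5901246)·(2197) = -51117261/25219.

ẑ = -2026.934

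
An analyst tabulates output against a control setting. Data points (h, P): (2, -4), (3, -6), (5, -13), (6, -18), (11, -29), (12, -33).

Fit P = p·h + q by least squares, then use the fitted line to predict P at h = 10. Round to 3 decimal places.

P̂ = -27.175

Normal-equation sums: Σh·h = 339, Σh = 39, Σ1 = 6.
Right-hand side: Σh·P = -914, ΣP = -103.
Normal equations: [[339, 39]; [39, 6]]·[p, q]ᵀ = [-914, -103]ᵀ.
Determinant 339·6 − 39² = 513.
p = ((-914)·6 − 39·(-103))/513 = -163/57; q = (339·(-103) − 39·(-914))/513 = 27/19.
At h = 10: P̂ = (-163/57)·(10) + (27/19)·(1) = -1549/57.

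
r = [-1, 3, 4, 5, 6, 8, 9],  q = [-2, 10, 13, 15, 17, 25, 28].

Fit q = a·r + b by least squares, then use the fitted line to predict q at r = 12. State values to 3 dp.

q̂ = 36.312

Entries of AᵀA: Σr·r = 232, Σr = 34, Σ1 = 7.
And Σr·q = 713, Σq = 106.
Normal equations: [[232, 34]; [34, 7]]·[a, b]ᵀ = [713, 106]ᵀ.
Eliminating b: 7·(row 1) − 34·(row 2) gives 468·a = 7·713 − 34·106 = 1387, so a = 1387/468.
Then b = (106 − 34·(1387/468))/7 = 175/234.
At r = 12: q̂ = (1387/468)·(12) + (175/234)·(1) = 8497/234.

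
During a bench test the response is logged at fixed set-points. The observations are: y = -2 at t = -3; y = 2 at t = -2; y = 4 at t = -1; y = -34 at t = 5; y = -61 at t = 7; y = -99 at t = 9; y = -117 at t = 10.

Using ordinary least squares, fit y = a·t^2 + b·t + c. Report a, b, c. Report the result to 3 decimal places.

Setting ∂/∂a … = 0 gives: 19685·a + 2161·b + 269·c = -23564;  2161·a + 269·b + 25·c = -2660;  269·a + 25·b + 7·c = -307.
Inverting the 3×3 Gram matrix, [a, b, c]ᵀ = [-104065/104664, -215575/104664, 14893/8722]ᵀ.

a = -0.994, b = -2.060, c = 1.708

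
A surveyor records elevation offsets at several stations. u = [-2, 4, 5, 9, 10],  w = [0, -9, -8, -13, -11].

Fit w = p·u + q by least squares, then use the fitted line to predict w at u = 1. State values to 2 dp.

ŵ = -4.05

Sums needed: Σu·u = 226, Σu = 26, Σ1 = 5.
Moment sums: Σu·w = -303, Σw = -41.
AᵀA·[p, q]ᵀ = Aᵀw becomes [[226, 26]; [26, 5]]·[p, q]ᵀ = [-303, -41]ᵀ.
det = 226·5 − 26² = 454.
p = ((-303)·5 − 26·(-41))/454 = -449/454; q = (226·(-41) − 26·(-303))/454 = -694/227.
At u = 1: ŵ = (-449/454)·(1) + (-694/227)·(1) = -1837/454.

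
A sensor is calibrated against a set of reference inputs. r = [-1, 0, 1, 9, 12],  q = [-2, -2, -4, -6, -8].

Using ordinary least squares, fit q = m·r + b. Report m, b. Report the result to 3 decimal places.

Normal-equation sums: Σr·r = 227, Σr = 21, Σ1 = 5.
For Mᵀq: Σr·q = -152, Σq = -22.
Determinant 227·5 − 21² = 694.
m = ((-152)·5 − 21·(-22))/694 = -149/347; b = (227·(-22) − 21·(-152))/694 = -901/347.

m = -0.429, b = -2.597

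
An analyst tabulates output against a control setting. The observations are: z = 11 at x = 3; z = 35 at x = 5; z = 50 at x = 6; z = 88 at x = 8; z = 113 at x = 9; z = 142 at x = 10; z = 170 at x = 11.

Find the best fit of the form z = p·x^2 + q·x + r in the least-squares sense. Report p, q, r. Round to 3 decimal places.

Forming AᵀA = [[37300, 3940, 436]; [3940, 436, 52]; [436, 52, 7]] and Aᵀz = [52329, 5519, 609]ᵀ gives AᵀA·[p, q, r]ᵀ = Aᵀz.
Inverting the 3×3 Gram matrix, [p, q, r]ᵀ = [5279/3696, -479/3696, -1]ᵀ.

p = 1.428, q = -0.130, r = -1.000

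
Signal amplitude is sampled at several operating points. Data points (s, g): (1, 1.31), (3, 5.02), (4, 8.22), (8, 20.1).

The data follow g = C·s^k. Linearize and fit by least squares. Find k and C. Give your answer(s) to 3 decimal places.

k = 1.317, C = 1.278

Taking logs, ln g = k·ln s + ln C, so regress ln g on ln s.
Σln s = 4.5643, Σ(ln s)² = 7.4528, Σln g = 6.9907, Σln s·ln g = 10.9327.
Normal system: [[7.4528, 4.5643]; [4.5643, 4]]·[k, ln C]ᵀ = [10.9327, 6.9907]ᵀ.
Δ = 7.4528·4 − (4.5643)² = 8.9781; k = (10.9327·4 − 4.5643·6.9907)/8.9781 = 1.31682, ln C = (7.4528·6.9907 − 4.5643·10.9327)/8.9781 = 0.24508, so C = exp(0.24508) = 1.27772.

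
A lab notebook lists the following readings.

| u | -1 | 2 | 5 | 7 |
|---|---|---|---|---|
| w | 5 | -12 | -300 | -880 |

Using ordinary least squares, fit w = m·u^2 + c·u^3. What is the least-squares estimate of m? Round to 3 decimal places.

Forming XᵀX = [[3043, 19963]; [19963, 133339]] and Xᵀw = [-50663, -339441]ᵀ gives XᵀX·[m, c]ᵀ = Xᵀw.
Δ = 3043·133339 − 19963² = 7229208.
m = ((-50663)·133339 − 19963·(-339441))/7229208 = 10453463/3614604; c = (3043·(-339441) − 19963·(-50663))/7229208 = -10766747/3614604.

m = 2.892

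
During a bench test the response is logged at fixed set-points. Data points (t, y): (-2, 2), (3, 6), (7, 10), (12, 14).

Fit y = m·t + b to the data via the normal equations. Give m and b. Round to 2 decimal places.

m = 0.87, b = 3.66

Compute the Gram sums: Σt·t = 206, Σt = 20, Σ1 = 4.
And Σt·y = 252, Σy = 32.
Δ = 206·4 − 20² = 424.
m = (252·4 − 20·32)/424 = 46/53; b = (206·32 − 20·252)/424 = 194/53.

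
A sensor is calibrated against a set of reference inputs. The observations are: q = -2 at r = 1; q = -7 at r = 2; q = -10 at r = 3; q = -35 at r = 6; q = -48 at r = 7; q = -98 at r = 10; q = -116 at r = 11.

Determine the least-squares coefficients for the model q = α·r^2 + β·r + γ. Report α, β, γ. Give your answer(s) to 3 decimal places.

α = -0.963, β = 0.163, γ = -2.037

MᵀM·[α, β, γ]ᵀ = Mᵀq reads: 28436·α + 2926·β + 320·γ = -27568;  2926·α + 320·β + 40·γ = -2848;  320·α + 40·β + 7·γ = -316.
(Σr^2·r^2 = 28436, Σr^2·r = 2926, Σr^2 = 320, Σr·r = 320, Σr = 40, Σ1 = 7, Σr^2·q = -27568, Σr·q = -2848, Σq = -316.)
Inverting the 3×3 Gram matrix, [α, β, γ]ᵀ = [-97856/101577, 16600/101577, -68972/33859]ᵀ.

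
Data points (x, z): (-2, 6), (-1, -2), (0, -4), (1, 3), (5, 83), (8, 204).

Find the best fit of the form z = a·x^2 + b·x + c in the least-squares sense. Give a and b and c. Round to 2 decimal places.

From the data, Σx^2·x^2 = 4739, Σx^2·x = 629, Σx^2 = 95, Σx·x = 95, Σx = 11, Σ1 = 6.
Right-hand side: Σx^2·z = 15156, Σx·z = 2040, Σz = 290.
So MᵀM·[a, b, c]ᵀ = Mᵀz: [[4739, 629, 95]; [629, 95, 11]; [95, 11, 6]]·[a, b, c]ᵀ = [15156, 2040, 290]ᵀ.
Inverting the 3×3 Gram matrix, [a, b, c]ᵀ = [26131/8800, 18549/8800, -11207/4400]ᵀ.

a = 2.97, b = 2.11, c = -2.55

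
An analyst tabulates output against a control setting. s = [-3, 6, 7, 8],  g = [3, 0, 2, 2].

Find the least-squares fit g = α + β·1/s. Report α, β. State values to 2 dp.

α = 1.84, β = -3.72

From the data, Σ1 = 4, Σ1/s = 17/168, Σ1/s·1/s = 4937/28224.
And Σg = 7, Σ1/s·g = -13/28.
Normal equations: [[4, 17/168]; [17/168, 4937/28224]]·[α, β]ᵀ = [7, -13/28]ᵀ.
det = 4·(4937/28224) − (17/168)² = 19459/28224.
α = (7·(4937/28224) − (17/168)·(-13/28))/(19459/28224) = 35885/19459; β = (4·(-13/28) − (17/168)·7)/(19459/28224) = -72408/19459.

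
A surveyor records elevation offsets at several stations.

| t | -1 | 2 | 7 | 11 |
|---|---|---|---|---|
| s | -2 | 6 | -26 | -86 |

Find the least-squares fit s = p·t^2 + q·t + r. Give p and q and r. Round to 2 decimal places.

Normal-equation sums: Σt^2·t^2 = 17059, Σt^2·t = 1681, Σt^2 = 175, Σt·t = 175, Σt = 19, Σ1 = 4.
For Mᵀs: Σt^2·s = -11658, Σt·s = -1114, Σs = -108.
Inverting the 3×3 Gram matrix, [p, q, r]ᵀ = [-3203/3117, 3337/1039, 8420/3117]ᵀ.

p = -1.03, q = 3.21, r = 2.70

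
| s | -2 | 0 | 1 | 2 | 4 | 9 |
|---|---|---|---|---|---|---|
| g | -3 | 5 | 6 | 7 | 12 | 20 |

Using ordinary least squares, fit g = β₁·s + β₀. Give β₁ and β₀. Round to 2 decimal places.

β₁ = 1.97, β₀ = 3.24

The normal equations are: 106·β₁ + 14·β₀ = 254;  14·β₁ + 6·β₀ = 47.
det = 106·6 − 14² = 440.
β₁ = (254·6 − 14·47)/440 = 433/220; β₀ = (106·47 − 14·254)/440 = 713/220.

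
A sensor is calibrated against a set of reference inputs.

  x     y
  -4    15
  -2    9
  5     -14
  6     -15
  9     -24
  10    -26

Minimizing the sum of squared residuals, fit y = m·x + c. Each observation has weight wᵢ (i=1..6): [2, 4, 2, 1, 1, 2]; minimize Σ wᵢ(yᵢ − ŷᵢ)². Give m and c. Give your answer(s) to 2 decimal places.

m = -2.99, c = 2.80

Compute the Gram sums: Σwᵢ·x·x = 415, Σwᵢ·x = 29, Σwᵢ·1 = 12.
For MᵀWy: Σwᵢ·x·y = -1158, Σwᵢ·y = -53.
Determinant 415·12 − 29² = 4139.
m = ((-1158)·12 − 29·(-53))/4139 = -12359/4139; c = (415·(-53) − 29·(-1158))/4139 = 11587/4139.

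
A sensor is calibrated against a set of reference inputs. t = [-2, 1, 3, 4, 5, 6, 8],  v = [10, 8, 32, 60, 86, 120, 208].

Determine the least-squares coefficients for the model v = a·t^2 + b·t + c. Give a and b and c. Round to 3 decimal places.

a = 2.972, b = 1.935, c = 2.146

The normal equations are: 6371·a + 937·b + 155·c = 21078;  937·a + 155·b + 25·c = 3138;  155·a + 25·b + 7·c = 524.
Inverting the 3×3 Gram matrix, [a, b, c]ᵀ = [19981/6724, 13013/6724, 3607/1681]ᵀ.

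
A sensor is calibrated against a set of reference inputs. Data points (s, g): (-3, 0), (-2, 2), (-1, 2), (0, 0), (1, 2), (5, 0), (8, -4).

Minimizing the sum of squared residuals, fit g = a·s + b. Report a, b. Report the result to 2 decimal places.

a = -0.40, b = 0.75

MᵀM·[a, b]ᵀ = Mᵀg reads: 104·a + 8·b = -36;  8·a + 7·b = 2.
(Σs·s = 104, Σs = 8, Σ1 = 7, Σs·g = -36, Σg = 2.)
Eliminating b: 7·(row 1) − 8·(row 2) gives 664·a = 7·(-36) − 8·2 = -268, so a = -67/166.
Then b = (2 − 8·(-67/166))/7 = 62/83.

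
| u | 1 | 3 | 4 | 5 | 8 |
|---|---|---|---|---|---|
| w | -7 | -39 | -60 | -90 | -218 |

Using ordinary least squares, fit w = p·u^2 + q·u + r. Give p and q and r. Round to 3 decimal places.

The normal equations are: 5059·p + 729·q + 115·r = -17520;  729·p + 115·q + 21·r = -2558;  115·p + 21·q + 5·r = -414.
(Σu^2·u^2 = 5059, Σu^2·u = 729, Σu^2 = 115, Σu·u = 115, Σu = 21, Σ1 = 5, Σu^2·w = -17520, Σu·w = -2558, Σw = -414.)
Solving the 3×3 system (Gaussian elimination) gives p = -16029/5224, q = -12551/5224, r = -5583/2612.

p = -3.068, q = -2.403, r = -2.137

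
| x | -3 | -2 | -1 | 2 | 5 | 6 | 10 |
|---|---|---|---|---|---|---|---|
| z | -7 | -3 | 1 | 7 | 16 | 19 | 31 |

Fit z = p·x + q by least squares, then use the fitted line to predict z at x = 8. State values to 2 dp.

ẑ = 24.86

The normal equations are: 179·p + 17·q = 544;  17·p + 7·q = 64.
Eliminating q: 7·(row 1) − 17·(row 2) gives 964·p = 7·544 − 17·64 = 2720, so p = 680/241.
Then q = (64 − 17·(680/241))/7 = 552/241.
At x = 8: ẑ = (680/241)·(8) + (552/241)·(1) = 5992/241.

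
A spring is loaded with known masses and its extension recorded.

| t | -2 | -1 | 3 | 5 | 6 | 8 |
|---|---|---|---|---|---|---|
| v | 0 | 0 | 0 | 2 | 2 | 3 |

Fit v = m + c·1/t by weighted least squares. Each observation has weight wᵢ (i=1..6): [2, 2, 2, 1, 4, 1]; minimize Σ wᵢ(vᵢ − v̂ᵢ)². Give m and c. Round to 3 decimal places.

The normal system XᵀWX·[m, c]ᵀ = XᵀWv is [[12, -161/120]; [-161/120, 13867/4800]]·[m, c]ᵀ = [13, 253/120]ᵀ.
Eliminating c: (13867/4800)·(row 1) − (-161/120)·(row 2) gives (473291/14400)·m = (13867/4800)·13 − (-161/120)·(253/120) = 290773/7200, so m = 83078/67613.
Then c = ((253/120) − (-161/120)·(83078/67613))/(13867/4800) = 615480/473291.

m = 1.229, c = 1.300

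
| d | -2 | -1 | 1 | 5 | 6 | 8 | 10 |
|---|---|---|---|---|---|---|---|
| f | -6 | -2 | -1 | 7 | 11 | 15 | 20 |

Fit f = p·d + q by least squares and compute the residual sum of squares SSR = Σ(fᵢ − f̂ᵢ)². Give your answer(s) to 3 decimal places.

SSR = 8.833

Entries of AᵀA: Σd·d = 231, Σd = 27, Σ1 = 7.
For Aᵀf: Σd·f = 434, Σf = 44.
So AᵀA·[p, q]ᵀ = Aᵀf: [[231, 27]; [27, 7]]·[p, q]ᵀ = [434, 44]ᵀ.
Determinant 231·7 − 27² = 888.
p = (434·7 − 27·44)/888 = 25/12; q = (231·44 − 27·434)/888 = -7/4.
Residuals: -1/12, 11/6, -4/3, -5/3, 1/4, 1/12, 11/12; SSR = 53/6.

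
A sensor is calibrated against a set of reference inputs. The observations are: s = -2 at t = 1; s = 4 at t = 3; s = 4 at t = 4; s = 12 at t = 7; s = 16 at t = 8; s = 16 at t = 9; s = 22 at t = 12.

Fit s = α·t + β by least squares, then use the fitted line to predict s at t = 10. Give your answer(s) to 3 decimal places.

Entries of AᵀA: Σt·t = 364, Σt = 44, Σ1 = 7.
Right-hand side: Σt·s = 646, Σs = 72.
Normal equations: [[364, 44]; [44, 7]]·[α, β]ᵀ = [646, 72]ᵀ.
Determinant 364·7 − 44² = 612.
α = (646·7 − 44·72)/612 = 677/306; β = (364·72 − 44·646)/612 = -554/153.
At t = 10: ŝ = (677/306)·(10) + (-554/153)·(1) = 2831/153.

ŝ = 18.503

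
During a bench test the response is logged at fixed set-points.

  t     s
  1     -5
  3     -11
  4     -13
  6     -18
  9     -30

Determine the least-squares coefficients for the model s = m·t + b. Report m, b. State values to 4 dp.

Compute the Gram sums: Σt·t = 143, Σt = 23, Σ1 = 5.
For Xᵀs: Σt·s = -468, Σs = -77.
Determinant 143·5 − 23² = 186.
m = ((-468)·5 − 23·(-77))/186 = -569/186; b = (143·(-77) − 23·(-468))/186 = -247/186.

m = -3.0591, b = -1.3280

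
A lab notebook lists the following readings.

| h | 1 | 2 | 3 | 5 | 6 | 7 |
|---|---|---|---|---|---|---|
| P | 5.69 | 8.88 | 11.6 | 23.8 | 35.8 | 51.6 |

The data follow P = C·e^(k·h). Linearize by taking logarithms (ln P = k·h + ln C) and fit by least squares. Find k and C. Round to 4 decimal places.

k = 0.3615, C = 4.0479

With ln Pᵢ as the transformed response and hᵢ as the regressor:
AᵀA = [[124.0000, 24.0000]; [24.0000, 6]], rhs = [78.3801, 17.0647]ᵀ  (here Σh = 24.0000, Σ(h)² = 124.0000, Σln P = 17.0647, Σh·ln P = 78.3801).
Slope k = (n·Σh·ln P − Σh·Σln P)/(n·Σ(h)² − (Σh)²) = (6·78.3801 − 24.0000·17.0647)/168.0000 = 0.36148; ln C = (Σln P − k·Σh)/n = 1.39820, so C = exp(1.39820) = 4.04789.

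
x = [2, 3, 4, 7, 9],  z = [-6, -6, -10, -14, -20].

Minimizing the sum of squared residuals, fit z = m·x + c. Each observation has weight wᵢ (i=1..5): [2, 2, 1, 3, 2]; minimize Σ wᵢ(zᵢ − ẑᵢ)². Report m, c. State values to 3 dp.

m = -1.986, c = -1.076

The normal system AᵀWA·[m, c]ᵀ = AᵀWz is [[351, 53]; [53, 10]]·[m, c]ᵀ = [-754, -116]ᵀ.
det = 351·10 − 53² = 701.
m = ((-754)·10 − 53·(-116))/701 = -1392/701; c = (351·(-116) − 53·(-754))/701 = -754/701.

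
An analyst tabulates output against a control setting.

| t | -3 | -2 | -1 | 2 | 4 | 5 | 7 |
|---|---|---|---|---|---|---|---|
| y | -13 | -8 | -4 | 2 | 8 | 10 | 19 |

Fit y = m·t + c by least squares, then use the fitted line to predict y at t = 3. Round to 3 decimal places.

MᵀM·[m, c]ᵀ = Mᵀy reads: 108·m + 12·c = 278;  12·m + 7·c = 14.
(Σt·t = 108, Σt = 12, Σ1 = 7, Σt·y = 278, Σy = 14.)
det = 108·7 − 12² = 612.
m = (278·7 − 12·14)/612 = 889/306; c = (108·14 − 12·278)/612 = -152/51.
At t = 3: ŷ = (889/306)·(3) + (-152/51)·(1) = 195/34.

ŷ = 5.735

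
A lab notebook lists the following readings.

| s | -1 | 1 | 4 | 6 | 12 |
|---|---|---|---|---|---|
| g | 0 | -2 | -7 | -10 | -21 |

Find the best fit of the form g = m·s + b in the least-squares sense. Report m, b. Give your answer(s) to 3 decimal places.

Forming XᵀX = [[198, 22]; [22, 5]] and Xᵀg = [-342, -40]ᵀ gives XᵀX·[m, b]ᵀ = Xᵀg.
det = 198·5 − 22² = 506.
m = ((-342)·5 − 22·(-40))/506 = -415/253; b = (198·(-40) − 22·(-342))/506 = -18/23.

m = -1.640, b = -0.783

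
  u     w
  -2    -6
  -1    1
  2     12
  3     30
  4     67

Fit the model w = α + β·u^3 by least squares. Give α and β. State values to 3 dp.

With design matrix M, MᵀM = [[5, 90]; [90, 4954]] and Mᵀw = [104, 5241]ᵀ.
Eliminating β: 4954·(row 1) − 90·(row 2) gives 16670·α = 4954·104 − 90·5241 = 43526, so α = 21763/8335.
Then β = (5241 − 90·(21763/8335))/4954 = 3369/3334.

α = 2.611, β = 1.010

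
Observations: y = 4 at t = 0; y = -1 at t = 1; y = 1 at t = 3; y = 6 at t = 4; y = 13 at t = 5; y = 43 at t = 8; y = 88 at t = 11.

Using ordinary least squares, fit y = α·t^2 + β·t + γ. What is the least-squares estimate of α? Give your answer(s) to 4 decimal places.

α = 0.9794

Normal-equation sums: Σt^2·t^2 = 19700, Σt^2·t = 2060, Σt^2 = 236, Σt·t = 236, Σt = 32, Σ1 = 7.
And Σt^2·y = 13829, Σt·y = 1403, Σy = 154.
Inverting the 3×3 Gram matrix, [α, β, γ]ᵀ = [25971/26516, -38715/13258, 15431/6629]ᵀ.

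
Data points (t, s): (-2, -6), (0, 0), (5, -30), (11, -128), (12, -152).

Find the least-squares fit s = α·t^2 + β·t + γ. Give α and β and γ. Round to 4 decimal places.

α = -1.0077, β = -0.4210, γ = -1.7558

Sums needed: Σt^2·t^2 = 36018, Σt^2·t = 3176, Σt^2 = 294, Σt·t = 294, Σt = 26, Σ1 = 5.
And Σt^2·s = -38150, Σt·s = -3370, Σs = -316.
Normal equations: [[36018, 3176, 294]; [3176, 294, 26]; [294, 26, 5]]·[α, β, γ]ᵀ = [-38150, -3370, -316]ᵀ.
Row-reducing yields α = -329005/326479, β = -137449/326479, γ = -573244/326479.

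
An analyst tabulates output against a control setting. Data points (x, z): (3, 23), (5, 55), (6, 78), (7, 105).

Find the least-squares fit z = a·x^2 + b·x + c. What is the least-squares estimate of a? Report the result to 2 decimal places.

Sums needed: Σx^2·x^2 = 4403, Σx^2·x = 711, Σx^2 = 119, Σx·x = 119, Σx = 21, Σ1 = 4.
For Aᵀz: Σx^2·z = 9535, Σx·z = 1547, Σz = 261.
AᵀA·[a, b, c]ᵀ = Aᵀz becomes [[4403, 711, 119]; [711, 119, 21]; [119, 21, 4]]·[a, b, c]ᵀ = [9535, 1547, 261]ᵀ.
Inverting the 3×3 Gram matrix, [a, b, c]ᵀ = [49/22, -193/110, 41/5]ᵀ.

a = 2.23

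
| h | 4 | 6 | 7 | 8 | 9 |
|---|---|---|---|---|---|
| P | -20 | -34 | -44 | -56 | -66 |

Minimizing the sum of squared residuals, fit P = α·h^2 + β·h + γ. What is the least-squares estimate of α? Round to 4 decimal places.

α = -0.6318

From the data, Σh^2·h^2 = 14610, Σh^2·h = 1864, Σh^2 = 246, Σh·h = 246, Σh = 34, Σ1 = 5.
Right-hand side: Σh^2·P = -12630, Σh·P = -1634, ΣP = -220.
Solving the 3×3 system (Gaussian elimination) gives α = -429/679, β = -789/679, γ = -3404/679.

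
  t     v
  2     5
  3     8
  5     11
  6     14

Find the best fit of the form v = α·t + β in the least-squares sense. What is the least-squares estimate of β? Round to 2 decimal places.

The normal system MᵀM·[α, β]ᵀ = Mᵀv is [[74, 16]; [16, 4]]·[α, β]ᵀ = [173, 38]ᵀ.
Eliminating β: 4·(row 1) − 16·(row 2) gives 40·α = 4·173 − 16·38 = 84, so α = 21/10.
Then β = (38 − 16·(21/10))/4 = 11/10.

β = 1.10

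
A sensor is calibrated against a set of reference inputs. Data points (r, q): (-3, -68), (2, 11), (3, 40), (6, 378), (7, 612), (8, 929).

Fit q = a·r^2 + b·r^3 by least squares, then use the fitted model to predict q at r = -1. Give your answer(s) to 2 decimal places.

Forming XᵀX = [[7971, 57383]; [57383, 427971]] and Xᵀq = [102844, 770216]ᵀ gives XᵀX·[a, b]ᵀ = Xᵀq.
Eliminating b: 427971·(row 1) − 57383·(row 2) gives 118548152·a = 427971·102844 − 57383·770216 = -183055204, so a = -45763801/29637038.
Then b = (770216 − 57383·(-45763801/29637038))/427971 = 59473621/29637038.
At r = -1: q̂ = (-45763801/29637038)·(1) + (59473621/29637038)·(-1) = -52618711/14818519.

q̂ = -3.55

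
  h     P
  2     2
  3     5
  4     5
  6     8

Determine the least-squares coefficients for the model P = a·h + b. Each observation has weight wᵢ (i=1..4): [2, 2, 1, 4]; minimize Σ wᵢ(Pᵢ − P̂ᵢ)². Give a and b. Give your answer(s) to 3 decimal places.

a = 1.357, b = -0.061

Forming AᵀWA = [[186, 38]; [38, 9]] and AᵀWP = [250, 51]ᵀ gives AᵀWA·[a, b]ᵀ = AᵀWP.
det = 186·9 − 38² = 230.
a = (250·9 − 38·51)/230 = 156/115; b = (186·51 − 38·250)/230 = -7/115.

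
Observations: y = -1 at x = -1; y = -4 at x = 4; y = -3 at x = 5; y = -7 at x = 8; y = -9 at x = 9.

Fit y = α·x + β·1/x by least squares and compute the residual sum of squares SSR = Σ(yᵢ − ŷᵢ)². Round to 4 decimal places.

SSR = 2.8871

With design matrix M, MᵀM = [[187, 5]; [5, 146509/129600]] and Mᵀy = [-167, -99/40]ᵀ.
Δ = 187·(146509/129600) − 5² = 24157183/129600.
α = ((-167)·(146509/129600) − 5·(-99/40))/(24157183/129600) = -22863203/24157183; β = (187·(-99/40) − 5·(-167))/(24157183/129600) = 48233880/24157183.
Residuals: 1213494/24157183, -17234390/24157183, 32197690/24157183, 7776108/24157183, -17005140/24157183; SSR = 69744500/24157183.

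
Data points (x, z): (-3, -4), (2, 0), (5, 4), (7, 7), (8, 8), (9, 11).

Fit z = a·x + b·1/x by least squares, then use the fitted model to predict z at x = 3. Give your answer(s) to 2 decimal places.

ẑ = 2.33

Normal-equation sums: Σx·x = 232, Σx·1/x = 6, Σ1/x·1/x = 2854441/6350400.
Right-hand side: Σx·z = 244, Σ1/x·z = 241/45.
Normal equations: [[232, 6]; [6, 2854441/6350400]]·[a, b]ᵀ = [244, 241/45]ᵀ.
Δ = 232·(2854441/6350400) − 6² = 54201989/793800.
a = (244·(2854441/6350400) − 6·(241/45))/(54201989/793800) = 123106021/108403978; b = (232·(241/45) − 6·244)/(54201989/793800) = -175835520/54201989.
At x = 3: ẑ = (123106021/108403978)·(3) + (-175835520/54201989)·(1/3) = 252094383/108403978.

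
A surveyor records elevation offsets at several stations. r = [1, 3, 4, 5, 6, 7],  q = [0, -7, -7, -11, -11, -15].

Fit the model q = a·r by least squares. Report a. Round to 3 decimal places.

Entries of XᵀX: Σr·r = 136.
For Xᵀq: Σr·q = -275.
a = (-275)/136 = -2.02206.

a = -2.022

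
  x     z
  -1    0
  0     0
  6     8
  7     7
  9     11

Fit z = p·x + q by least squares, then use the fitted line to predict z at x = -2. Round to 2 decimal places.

ẑ = -1.63

Compute the Gram sums: Σx·x = 167, Σx = 21, Σ1 = 5.
And Σx·z = 196, Σz = 26.
Eliminating q: 5·(row 1) − 21·(row 2) gives 394·p = 5·196 − 21·26 = 434, so p = 217/197.
Then q = (26 − 21·(217/197))/5 = 113/197.
At x = -2: ẑ = (217/197)·(-2) + (113/197)·(1) = -321/197.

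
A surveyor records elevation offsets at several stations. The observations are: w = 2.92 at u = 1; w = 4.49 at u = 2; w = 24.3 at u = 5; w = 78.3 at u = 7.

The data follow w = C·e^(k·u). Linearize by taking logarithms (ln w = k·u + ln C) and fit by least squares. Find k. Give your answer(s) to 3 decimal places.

k = 0.553

Linearized form: ln w = k·u + ln C. From the 4 transformed points,
Σu = 15.0000, Σ(u)² = 79.0000, Σln w = 10.1245, Σu·ln w = 50.5515.
Equations: 79.0000·k + 15.0000·ln C = 50.5515;  15.0000·k + 4·ln C = 10.1245.
Δ = 79.0000·4 − (15.0000)² = 91.0000; k = (50.5515·4 − 15.0000·10.1245)/91.0000 = 0.55318, ln C = (79.0000·10.1245 − 15.0000·50.5515)/91.0000 = 0.45670.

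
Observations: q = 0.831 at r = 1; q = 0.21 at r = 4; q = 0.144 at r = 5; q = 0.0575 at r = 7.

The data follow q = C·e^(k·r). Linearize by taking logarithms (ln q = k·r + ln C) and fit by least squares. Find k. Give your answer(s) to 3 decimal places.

Taking logs, ln q = k·r + ln C, so regress ln q on r.
AᵀA = [[91.0000, 17.0000]; [17.0000, 4]], rhs = [-36.1092, -6.5397]ᵀ  (here Σr = 17.0000, Σ(r)² = 91.0000, Σln q = -6.5397, Σr·ln q = -36.1092).
Solving (det = 75.0000): k = -0.44350, ln C = 0.24994.

k = -0.443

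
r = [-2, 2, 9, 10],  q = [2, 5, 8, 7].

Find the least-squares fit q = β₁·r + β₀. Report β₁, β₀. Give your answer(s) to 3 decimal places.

β₁ = 0.441, β₀ = 3.408

From the data, Σr·r = 189, Σr = 19, Σ1 = 4.
Moment sums: Σr·q = 148, Σq = 22.
So MᵀM·[β₁, β₀]ᵀ = Mᵀq: [[189, 19]; [19, 4]]·[β₁, β₀]ᵀ = [148, 22]ᵀ.
Δ = 189·4 − 19² = 395.
β₁ = (148·4 − 19·22)/395 = 174/395; β₀ = (189·22 − 19·148)/395 = 1346/395.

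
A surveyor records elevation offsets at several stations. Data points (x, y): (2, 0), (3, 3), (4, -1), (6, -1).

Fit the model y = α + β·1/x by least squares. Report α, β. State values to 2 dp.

Forming MᵀM = [[4, 5/4]; [5/4, 65/144]] and Mᵀy = [1, 7/12]ᵀ gives MᵀM·[α, β]ᵀ = Mᵀy.
Determinant 4·(65/144) − (5/4)² = 35/144.
α = (1·(65/144) − (5/4)·(7/12))/(35/144) = -8/7; β = (4·(7/12) − (5/4)·1)/(35/144) = 156/35.

α = -1.14, β = 4.46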